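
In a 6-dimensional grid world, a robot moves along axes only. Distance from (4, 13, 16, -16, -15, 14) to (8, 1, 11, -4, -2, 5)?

Σ|x_i - y_i| = |4 - 8| + |13 - 1| + |16 - 11| + |-16 - (-4)| + |-15 - (-2)| + |14 - 5| = 4 + 12 + 5 + 12 + 13 + 9 = 55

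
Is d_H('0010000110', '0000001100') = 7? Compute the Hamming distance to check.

Differing positions: 3, 7, 9. Hamming distance = 3, so the claim that d_H = 7 is false.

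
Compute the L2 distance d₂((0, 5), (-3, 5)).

√(Σ(x_i - y_i)²) = √((0 - (-3))² + (5 - 5)²)
= √(3² + 0²) = √(9 + 0) = √9 = 3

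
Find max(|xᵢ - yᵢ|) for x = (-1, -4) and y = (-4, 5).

max(|x_i - y_i|) = max(|-1 - (-4)|, |-4 - 5|) = max(3, 9) = 9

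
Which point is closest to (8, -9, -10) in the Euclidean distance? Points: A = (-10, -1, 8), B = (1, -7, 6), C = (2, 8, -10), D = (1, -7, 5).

Distances: d(A) ≈ 26.6833, d(B) ≈ 17.5784, d(C) ≈ 18.0278, d(D) ≈ 16.6733. Nearest: D = (1, -7, 5) with distance 16.6733.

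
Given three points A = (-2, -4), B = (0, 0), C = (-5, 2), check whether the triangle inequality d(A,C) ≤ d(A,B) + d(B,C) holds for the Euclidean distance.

d(A,B) = √(2² + 4²) = √20 ≈ 4.4721, d(B,C) = √(5² + 2²) = √29 ≈ 5.3852, d(A,C) = √(3² + 6²) = √45 ≈ 6.7082.
d(A,C) ≈ 6.7082 ≤ 4.4721 + 5.3852 = 9.8573. Triangle inequality is satisfied.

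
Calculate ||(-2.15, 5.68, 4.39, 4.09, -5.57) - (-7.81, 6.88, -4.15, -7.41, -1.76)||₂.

√(Σ(x_i - y_i)²) = √((-2.15 - (-7.81))² + (5.68 - 6.88)² + (4.39 - (-4.15))² + (4.09 - (-7.41))² + (-5.57 - (-1.76))²)
= √(5.66² + (-1.2)² + 8.54² + 11.5² + (-3.81)²) = √(32.0356 + 1.44 + 72.9316 + 132.25 + 14.5161) = √253.1733 ≈ 15.9114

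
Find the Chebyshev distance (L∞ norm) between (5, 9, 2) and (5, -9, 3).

max(|x_i - y_i|) = max(|5 - 5|, |9 - (-9)|, |2 - 3|) = max(0, 18, 1) = 18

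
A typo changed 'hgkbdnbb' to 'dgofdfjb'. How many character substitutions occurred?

Differing positions: 1, 3, 4, 6, 7. Hamming distance = 5.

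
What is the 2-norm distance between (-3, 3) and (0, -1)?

(Σ|x_i - y_i|^2)^(1/2) = (|-3 - 0|^2 + |3 - (-1)|^2)^(1/2)
= (3^2 + 4^2)^(1/2) = (9 + 16)^(1/2) = (25)^(1/2) = 5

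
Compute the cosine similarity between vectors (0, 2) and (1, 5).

With u = (0, 2), v = (1, 5):
u·v = 0·1 + 2·5 = 0 + 10 = 10.
|u| = √(0² + 2²) = √4, |v| = √(1² + 5²) = √26, so |u||v| = √(4·26) = √104.
cos θ = (u·v)/(|u||v|) = 10/√104 ≈ 0.9806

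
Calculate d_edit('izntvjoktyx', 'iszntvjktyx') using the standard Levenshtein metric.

Let D[i][j] be the edit distance between the first i characters of 'izntvjoktyx' and the first j characters of 'iszntvjktyx', with D[i][0] = i, D[0][j] = j, and D[i][j] = D[i-1][j-1] if the characters match, else 1 + min(D[i-1][j], D[i][j-1], D[i-1][j-1]). Filling the table (rows: prefixes of 'izntvjoktyx', columns: prefixes of 'iszntvjktyx'):
     ε  i  s  z  n  t  v  j  k  t  y  x
  ε  0  1  2  3  4  5  6  7  8  9 10 11
  i  1  0  1  2  3  4  5  6  7  8  9 10
  z  2  1  1  1  2  3  4  5  6  7  8  9
  n  3  2  2  2  1  2  3  4  5  6  7  8
  t  4  3  3  3  2  1  2  3  4  5  6  7
  v  5  4  4  4  3  2  1  2  3  4  5  6
  j  6  5  5  5  4  3  2  1  2  3  4  5
  o  7  6  6  6  5  4  3  2  2  3  4  5
  k  8  7  7  7  6  5  4  3  2  3  4  5
  t  9  8  8  8  7  6  5  4  3  2  3  4
  y 10  9  9  9  8  7  6  5  4  3  2  3
  x 11 10 10 10  9  8  7  6  5  4  3  2
The bottom-right entry gives D[11][11] = 2, so no sequence of fewer than 2 edits works. Backtracking through the table gives one optimal edit sequence (2 edits):
  izntvjoktyx → iszntvjoktyx (ins s @2)
  iszntvjoktyx → iszntvjktyx (del o @8)
Edit distance = 2.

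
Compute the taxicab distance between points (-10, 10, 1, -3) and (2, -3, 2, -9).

Σ|x_i - y_i| = |-10 - 2| + |10 - (-3)| + |1 - 2| + |-3 - (-9)| = 12 + 13 + 1 + 6 = 32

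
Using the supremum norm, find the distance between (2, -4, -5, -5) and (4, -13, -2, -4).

max(|x_i - y_i|) = max(|2 - 4|, |-4 - (-13)|, |-5 - (-2)|, |-5 - (-4)|) = max(2, 9, 3, 1) = 9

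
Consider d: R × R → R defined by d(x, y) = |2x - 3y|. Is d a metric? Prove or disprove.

No. d fails symmetry: d(6, 2) = |2·6 - 3·2| = |6| = 6, but d(2, 6) = |2·2 - 3·6| = |-14| = 14. Since 6 ≠ 14, d(x,y) ≠ d(y,x) in general.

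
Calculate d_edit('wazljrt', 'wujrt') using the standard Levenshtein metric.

Let D[i][j] be the edit distance between the first i characters of 'wazljrt' and the first j characters of 'wujrt', with D[i][0] = i, D[0][j] = j, and D[i][j] = D[i-1][j-1] if the characters match, else 1 + min(D[i-1][j], D[i][j-1], D[i-1][j-1]). Filling the table (rows: prefixes of 'wazljrt', columns: prefixes of 'wujrt'):
     ε  w  u  j  r  t
  ε  0  1  2  3  4  5
  w  1  0  1  2  3  4
  a  2  1  1  2  3  4
  z  3  2  2  2  3  4
  l  4  3  3  3  3  4
  j  5  4  4  3  4  4
  r  6  5  5  4  3  4
  t  7  6  6  5  4  3
The bottom-right entry gives D[7][5] = 3, so no sequence of fewer than 3 edits works. Backtracking through the table gives one optimal edit sequence (3 edits):
  wazljrt → wzljrt (del a @2)
  wzljrt → wljrt (del z @2)
  wljrt → wujrt (sub l→u @2)
Edit distance = 3.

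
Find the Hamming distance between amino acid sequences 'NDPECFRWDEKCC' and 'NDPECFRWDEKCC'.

Differing positions: none. Hamming distance = 0.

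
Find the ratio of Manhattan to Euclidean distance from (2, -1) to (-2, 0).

L1 = |2 - (-2)| + |-1 - 0| = 4 + 1 = 5
L2 = √(4² + 1²) = √17 ≈ 4.1231
L1 ≥ L2 always (equality iff movement is along one axis); L1 > L2 here.
Ratio L1/L2 = 5/√17 ≈ 1.2127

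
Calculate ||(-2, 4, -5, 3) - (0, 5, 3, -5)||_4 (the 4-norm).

(Σ|x_i - y_i|^4)^(1/4) = (|-2 - 0|^4 + |4 - 5|^4 + |-5 - 3|^4 + |3 - (-5)|^4)^(1/4)
= (2^4 + 1^4 + 8^4 + 8^4)^(1/4) = (16 + 1 + 4096 + 4096)^(1/4) = (8209)^(1/4) ≈ 9.5186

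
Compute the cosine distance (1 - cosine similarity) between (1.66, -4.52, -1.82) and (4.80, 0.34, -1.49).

With u = (1.66, -4.52, -1.82), v = (4.80, 0.34, -1.49):
u·v = 1.66·4.8 + (-4.52)·0.34 + (-1.82)·(-1.49) = 7.968 + (-1.5368) + 2.7118 = 9.143.
|u| = √(1.66² + (-4.52)² + (-1.82)²) = √(2.7556 + 20.4304 + 3.3124) = √26.4984, |v| = √(4.8² + 0.34² + (-1.49)²) = √(23.04 + 0.1156 + 2.2201) = √25.3757.
cos θ = (u·v)/(|u||v|) = 9.143/(√26.4984·√25.3757) ≈ 0.3526
Cosine distance = 1 - cos θ ≈ 1 - 0.3526 = 0.6474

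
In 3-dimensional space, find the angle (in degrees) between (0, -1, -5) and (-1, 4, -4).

With u = (0, -1, -5), v = (-1, 4, -4):
u·v = 0·(-1) + (-1)·4 + (-5)·(-4) = 0 + (-4) + 20 = 16.
|u| = √(0² + (-1)² + (-5)²) = √26, |v| = √((-1)² + 4² + (-4)²) = √33, so |u||v| = √(26·33) = √858.
cos θ = (u·v)/(|u||v|) = 16/√858 ≈ 0.546231
θ = arccos(0.546231) ≈ 56.89°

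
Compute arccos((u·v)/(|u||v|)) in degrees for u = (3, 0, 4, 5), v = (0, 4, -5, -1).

With u = (3, 0, 4, 5), v = (0, 4, -5, -1):
u·v = 3·0 + 0·4 + 4·(-5) + 5·(-1) = 0 + 0 + (-20) + (-5) = -25.
|u| = √(3² + 0² + 4² + 5²) = √50, |v| = √(0² + 4² + (-5)² + (-1)²) = √42, so |u||v| = √(50·42) = √2100.
cos θ = (u·v)/(|u||v|) = -25/√2100 ≈ -0.545545
θ = arccos(-0.545545) ≈ 123.06°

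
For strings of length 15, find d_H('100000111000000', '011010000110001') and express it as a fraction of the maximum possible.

Differing positions: 1, 2, 3, 5, 7, 8, 9, 10, 11, 15. Hamming distance = 10. The maximum possible Hamming distance for length-15 strings is 15, so d_H/15 = 10/15 ≈ 0.6667.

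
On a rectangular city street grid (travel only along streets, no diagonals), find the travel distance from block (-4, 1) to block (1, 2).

Σ|x_i - y_i| = |-4 - 1| + |1 - 2| = 5 + 1 = 6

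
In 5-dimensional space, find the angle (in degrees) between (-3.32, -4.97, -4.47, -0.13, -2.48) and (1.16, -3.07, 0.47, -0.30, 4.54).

With u = (-3.32, -4.97, -4.47, -0.13, -2.48), v = (1.16, -3.07, 0.47, -0.30, 4.54):
u·v = (-3.32)·1.16 + (-4.97)·(-3.07) + (-4.47)·0.47 + (-0.13)·(-0.3) + (-2.48)·4.54 = (-3.8512) + 15.2579 + (-2.1009) + 0.039 + (-11.2592) = -1.9144.
|u| = √((-3.32)² + (-4.97)² + (-4.47)² + (-0.13)² + (-2.48)²) = √(11.0224 + 24.7009 + 19.9809 + 0.0169 + 6.1504) = √61.8715, |v| = √(1.16² + (-3.07)² + 0.47² + (-0.3)² + 4.54²) = √(1.3456 + 9.4249 + 0.2209 + 0.09 + 20.6116) = √31.693.
cos θ = (u·v)/(|u||v|) = -1.9144/(√61.8715·√31.693) ≈ -0.043232
θ = arccos(-0.043232) ≈ 92.48°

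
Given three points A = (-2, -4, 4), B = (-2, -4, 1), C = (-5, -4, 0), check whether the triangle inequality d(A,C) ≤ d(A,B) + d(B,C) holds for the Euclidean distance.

d(A,B) = √(0² + 0² + 3²) = √9 = 3, d(B,C) = √(3² + 0² + 1²) = √10 ≈ 3.1623, d(A,C) = √(3² + 0² + 4²) = √25 = 5.
d(A,C) = 5 ≤ 3 + 3.1623 = 6.1623. Triangle inequality is satisfied.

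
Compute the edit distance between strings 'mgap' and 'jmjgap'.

Let D[i][j] be the edit distance between the first i characters of 'mgap' and the first j characters of 'jmjgap', with D[i][0] = i, D[0][j] = j, and D[i][j] = D[i-1][j-1] if the characters match, else 1 + min(D[i-1][j], D[i][j-1], D[i-1][j-1]). Filling the table (rows: prefixes of 'mgap', columns: prefixes of 'jmjgap'):
     ε  j  m  j  g  a  p
  ε  0  1  2  3  4  5  6
  m  1  1  1  2  3  4  5
  g  2  2  2  2  2  3  4
  a  3  3  3  3  3  2  3
  p  4  4  4  4  4  3  2
The bottom-right entry gives D[4][6] = 2, so no sequence of fewer than 2 edits works. Backtracking through the table gives one optimal edit sequence (2 edits):
  mgap → jmgap (ins j @1)
  jmgap → jmjgap (ins j @3)
Edit distance = 2.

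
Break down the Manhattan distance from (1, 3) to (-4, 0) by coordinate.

Σ|x_i - y_i| = |1 - (-4)| + |3 - 0| = 5 + 3 = 8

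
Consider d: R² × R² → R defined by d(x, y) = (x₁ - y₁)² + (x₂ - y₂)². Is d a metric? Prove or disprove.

No. The squared Euclidean distance fails the triangle inequality. Counterexample: x = (0, 0), y = (3, 3), z = (6, 6). d(x,z) = 6² + 6² = 72, but d(x,y) + d(y,z) = (3² + 3²) + (3² + 3²) = 18 + 18 = 36. Since 72 > 36, the triangle inequality is violated. (Note: √d, the ordinary Euclidean distance, IS a metric.)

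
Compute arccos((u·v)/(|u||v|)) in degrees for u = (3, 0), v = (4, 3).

With u = (3, 0), v = (4, 3):
u·v = 3·4 + 0·3 = 12 + 0 = 12.
|u| = √(3² + 0²) = √9, |v| = √(4² + 3²) = √25, so |u||v| = √(9·25) = √225 = 15.
cos θ = (u·v)/(|u||v|) = 12/15 = 0.8
θ = arccos(0.8) ≈ 36.87°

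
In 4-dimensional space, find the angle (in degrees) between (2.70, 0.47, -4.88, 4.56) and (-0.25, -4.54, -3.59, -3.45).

With u = (2.70, 0.47, -4.88, 4.56), v = (-0.25, -4.54, -3.59, -3.45):
u·v = 2.7·(-0.25) + 0.47·(-4.54) + (-4.88)·(-3.59) + 4.56·(-3.45) = (-0.675) + (-2.1338) + 17.5192 + (-15.732) = -1.0216.
|u| = √(2.7² + 0.47² + (-4.88)² + 4.56²) = √(7.29 + 0.2209 + 23.8144 + 20.7936) = √52.1189, |v| = √((-0.25)² + (-4.54)² + (-3.59)² + (-3.45)²) = √(0.0625 + 20.6116 + 12.8881 + 11.9025) = √45.4647.
cos θ = (u·v)/(|u||v|) = -1.0216/(√52.1189·√45.4647) ≈ -0.020987
θ = arccos(-0.020987) ≈ 91.2°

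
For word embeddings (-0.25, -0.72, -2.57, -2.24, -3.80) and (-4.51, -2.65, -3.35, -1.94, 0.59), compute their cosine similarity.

With u = (-0.25, -0.72, -2.57, -2.24, -3.80), v = (-4.51, -2.65, -3.35, -1.94, 0.59):
u·v = (-0.25)·(-4.51) + (-0.72)·(-2.65) + (-2.57)·(-3.35) + (-2.24)·(-1.94) + (-3.8)·0.59 = 1.1275 + 1.908 + 8.6095 + 4.3456 + (-2.242) = 13.7486.
|u| = √((-0.25)² + (-0.72)² + (-2.57)² + (-2.24)² + (-3.8)²) = √(0.0625 + 0.5184 + 6.6049 + 5.0176 + 14.44) = √26.6434, |v| = √((-4.51)² + (-2.65)² + (-3.35)² + (-1.94)² + 0.59²) = √(20.3401 + 7.0225 + 11.2225 + 3.7636 + 0.3481) = √42.6968.
cos θ = (u·v)/(|u||v|) = 13.7486/(√26.6434·√42.6968) ≈ 0.4076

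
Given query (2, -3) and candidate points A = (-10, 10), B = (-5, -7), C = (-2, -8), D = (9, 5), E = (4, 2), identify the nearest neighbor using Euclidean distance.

Distances: d(A) ≈ 17.6918, d(B) ≈ 8.0623, d(C) ≈ 6.4031, d(D) ≈ 10.6301, d(E) ≈ 5.3852. Nearest: E = (4, 2) with distance 5.3852.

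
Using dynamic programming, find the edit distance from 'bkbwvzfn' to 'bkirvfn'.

Let D[i][j] be the edit distance between the first i characters of 'bkbwvzfn' and the first j characters of 'bkirvfn', with D[i][0] = i, D[0][j] = j, and D[i][j] = D[i-1][j-1] if the characters match, else 1 + min(D[i-1][j], D[i][j-1], D[i-1][j-1]). Filling the table (rows: prefixes of 'bkbwvzfn', columns: prefixes of 'bkirvfn'):
     ε  b  k  i  r  v  f  n
  ε  0  1  2  3  4  5  6  7
  b  1  0  1  2  3  4  5  6
  k  2  1  0  1  2  3  4  5
  b  3  2  1  1  2  3  4  5
  w  4  3  2  2  2  3  4  5
  v  5  4  3  3  3  2  3  4
  z  6  5  4  4  4  3  3  4
  f  7  6  5  5  5  4  3  4
  n  8  7  6  6  6  5  4  3
The bottom-right entry gives D[8][7] = 3, so no sequence of fewer than 3 edits works. Backtracking through the table gives one optimal edit sequence (3 edits):
  bkbwvzfn → bkiwvzfn (sub b→i @3)
  bkiwvzfn → bkirvzfn (sub w→r @4)
  bkirvzfn → bkirvfn (del z @6)
Edit distance = 3.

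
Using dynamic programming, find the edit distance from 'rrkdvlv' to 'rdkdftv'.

Let D[i][j] be the edit distance between the first i characters of 'rrkdvlv' and the first j characters of 'rdkdftv', with D[i][0] = i, D[0][j] = j, and D[i][j] = D[i-1][j-1] if the characters match, else 1 + min(D[i-1][j], D[i][j-1], D[i-1][j-1]). Filling the table (rows: prefixes of 'rrkdvlv', columns: prefixes of 'rdkdftv'):
     ε  r  d  k  d  f  t  v
  ε  0  1  2  3  4  5  6  7
  r  1  0  1  2  3  4  5  6
  r  2  1  1  2  3  4  5  6
  k  3  2  2  1  2  3  4  5
  d  4  3  2  2  1  2  3  4
  v  5  4  3  3  2  2  3  3
  l  6  5  4  4  3  3  3  4
  v  7  6  5  5  4  4  4  3
The bottom-right entry gives D[7][7] = 3, so no sequence of fewer than 3 edits works. Backtracking through the table gives one optimal edit sequence (3 edits):
  rrkdvlv → rdkdvlv (sub r→d @2)
  rdkdvlv → rdkdflv (sub v→f @5)
  rdkdflv → rdkdftv (sub l→t @6)
Edit distance = 3.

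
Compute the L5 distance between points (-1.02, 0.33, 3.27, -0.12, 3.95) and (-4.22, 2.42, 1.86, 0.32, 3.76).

(Σ|x_i - y_i|^5)^(1/5) = (|-1.02 - (-4.22)|^5 + |0.33 - 2.42|^5 + |3.27 - 1.86|^5 + |-0.12 - 0.32|^5 + |3.95 - 3.76|^5)^(1/5)
= (3.2^5 + 2.09^5 + 1.41^5 + 0.44^5 + 0.19^5)^(1/5) ≈ (335.5443 + 39.8778 + 5.5731 + 0.0165 + 0.0002)^(1/5) = (381.0119)^(1/5) ≈ 3.2824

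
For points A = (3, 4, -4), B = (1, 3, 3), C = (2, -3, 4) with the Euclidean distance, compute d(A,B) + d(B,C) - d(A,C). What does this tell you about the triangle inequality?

d(A,B) = √(2² + 1² + 7²) = √54 ≈ 7.3485, d(B,C) = √(1² + 6² + 1²) = √38 ≈ 6.1644, d(A,C) = √(1² + 7² + 8²) = √114 ≈ 10.6771.
d(A,B) + d(B,C) - d(A,C) = 7.3485 + 6.1644 - 10.6771 = 13.5129 - 10.6771 = 2.8358 (to 4 decimal places). This is ≥ 0, so the triangle inequality holds for these points.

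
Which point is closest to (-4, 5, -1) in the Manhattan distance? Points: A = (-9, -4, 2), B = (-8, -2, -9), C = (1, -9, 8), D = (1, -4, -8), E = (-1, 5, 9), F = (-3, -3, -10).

Distances: d(A) = 17, d(B) = 19, d(C) = 28, d(D) = 21, d(E) = 13, d(F) = 18. Nearest: E = (-1, 5, 9) with distance 13.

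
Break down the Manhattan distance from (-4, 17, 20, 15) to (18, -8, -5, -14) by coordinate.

Σ|x_i - y_i| = |-4 - 18| + |17 - (-8)| + |20 - (-5)| + |15 - (-14)| = 22 + 25 + 25 + 29 = 101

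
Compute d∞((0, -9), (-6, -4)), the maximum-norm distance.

max(|x_i - y_i|) = max(|0 - (-6)|, |-9 - (-4)|) = max(6, 5) = 6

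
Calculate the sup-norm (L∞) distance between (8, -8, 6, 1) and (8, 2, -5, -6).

max(|x_i - y_i|) = max(|8 - 8|, |-8 - 2|, |6 - (-5)|, |1 - (-6)|) = max(0, 10, 11, 7) = 11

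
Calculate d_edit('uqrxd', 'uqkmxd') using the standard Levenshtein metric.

Let D[i][j] be the edit distance between the first i characters of 'uqrxd' and the first j characters of 'uqkmxd', with D[i][0] = i, D[0][j] = j, and D[i][j] = D[i-1][j-1] if the characters match, else 1 + min(D[i-1][j], D[i][j-1], D[i-1][j-1]). Filling the table (rows: prefixes of 'uqrxd', columns: prefixes of 'uqkmxd'):
     ε  u  q  k  m  x  d
  ε  0  1  2  3  4  5  6
  u  1  0  1  2  3  4  5
  q  2  1  0  1  2  3  4
  r  3  2  1  1  2  3  4
  x  4  3  2  2  2  2  3
  d  5  4  3  3  3  3  2
The bottom-right entry gives D[5][6] = 2, so no sequence of fewer than 2 edits works. Backtracking through the table gives one optimal edit sequence (2 edits):
  uqrxd → uqkrxd (ins k @3)
  uqkrxd → uqkmxd (sub r→m @4)
Edit distance = 2.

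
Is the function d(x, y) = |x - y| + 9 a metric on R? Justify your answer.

No. d fails identity of indiscernibles (specifically d(x,x) = 0): d(6, 6) = |6 - 6| + 9 = 0 + 9 = 9 ≠ 0.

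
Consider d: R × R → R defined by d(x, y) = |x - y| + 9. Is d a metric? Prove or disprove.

No. d fails identity of indiscernibles (specifically d(x,x) = 0): d(8, 8) = |8 - 8| + 9 = 0 + 9 = 9 ≠ 0.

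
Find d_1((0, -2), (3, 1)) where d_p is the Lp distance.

Σ|x_i - y_i| = |0 - 3| + |-2 - 1| = 3 + 3 = 6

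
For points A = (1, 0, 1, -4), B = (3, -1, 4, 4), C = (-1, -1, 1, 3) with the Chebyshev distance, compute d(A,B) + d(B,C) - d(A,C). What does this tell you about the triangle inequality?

d(A,B) = max(2, 1, 3, 8) = 8, d(B,C) = max(4, 0, 3, 1) = 4, d(A,C) = max(2, 1, 0, 7) = 7.
d(A,B) + d(B,C) - d(A,C) = 8 + 4 - 7 = 12 - 7 = 5. This is ≥ 0, so the triangle inequality holds for these points.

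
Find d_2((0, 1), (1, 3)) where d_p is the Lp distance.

(Σ|x_i - y_i|^2)^(1/2) = (|0 - 1|^2 + |1 - 3|^2)^(1/2)
= (1^2 + 2^2)^(1/2) = (1 + 4)^(1/2) = (5)^(1/2) ≈ 2.2361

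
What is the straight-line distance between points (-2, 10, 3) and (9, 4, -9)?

√(Σ(x_i - y_i)²) = √((-2 - 9)² + (10 - 4)² + (3 - (-9))²)
= √((-11)² + 6² + 12²) = √(121 + 36 + 144) = √301 ≈ 17.3494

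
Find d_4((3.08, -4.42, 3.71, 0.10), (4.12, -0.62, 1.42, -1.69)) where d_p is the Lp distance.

(Σ|x_i - y_i|^4)^(1/4) = (|3.08 - 4.12|^4 + |-4.42 - (-0.62)|^4 + |3.71 - 1.42|^4 + |0.1 - (-1.69)|^4)^(1/4)
= (1.04^4 + 3.8^4 + 2.29^4 + 1.79^4)^(1/4) ≈ (1.1699 + 208.5136 + 27.5006 + 10.2663)^(1/4) = (247.4504)^(1/4) ≈ 3.9662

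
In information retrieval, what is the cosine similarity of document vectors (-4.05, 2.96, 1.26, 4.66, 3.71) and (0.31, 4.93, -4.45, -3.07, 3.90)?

With u = (-4.05, 2.96, 1.26, 4.66, 3.71), v = (0.31, 4.93, -4.45, -3.07, 3.90):
u·v = (-4.05)·0.31 + 2.96·4.93 + 1.26·(-4.45) + 4.66·(-3.07) + 3.71·3.9 = (-1.2555) + 14.5928 + (-5.607) + (-14.3062) + 14.469 = 7.8931.
|u| = √((-4.05)² + 2.96² + 1.26² + 4.66² + 3.71²) = √(16.4025 + 8.7616 + 1.5876 + 21.7156 + 13.7641) = √62.2314, |v| = √(0.31² + 4.93² + (-4.45)² + (-3.07)² + 3.9²) = √(0.0961 + 24.3049 + 19.8025 + 9.4249 + 15.21) = √68.8384.
cos θ = (u·v)/(|u||v|) = 7.8931/(√62.2314·√68.8384) ≈ 0.1206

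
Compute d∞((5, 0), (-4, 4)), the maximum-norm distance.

max(|x_i - y_i|) = max(|5 - (-4)|, |0 - 4|) = max(9, 4) = 9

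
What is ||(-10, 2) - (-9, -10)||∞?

max(|x_i - y_i|) = max(|-10 - (-9)|, |2 - (-10)|) = max(1, 12) = 12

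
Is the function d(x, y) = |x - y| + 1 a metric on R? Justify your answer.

No. d fails identity of indiscernibles (specifically d(x,x) = 0): d(-5, -5) = |-5 - (-5)| + 1 = 0 + 1 = 1 ≠ 0.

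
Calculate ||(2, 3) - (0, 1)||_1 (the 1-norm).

Σ|x_i - y_i| = |2 - 0| + |3 - 1| = 2 + 2 = 4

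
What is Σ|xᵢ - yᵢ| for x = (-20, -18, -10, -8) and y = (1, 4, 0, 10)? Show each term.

Σ|x_i - y_i| = |-20 - 1| + |-18 - 4| + |-10 - 0| + |-8 - 10| = 21 + 22 + 10 + 18 = 71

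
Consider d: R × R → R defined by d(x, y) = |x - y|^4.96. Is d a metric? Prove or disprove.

No. d(x,y) = |x-y|^4.96 fails the triangle inequality since p = 4.96 > 1. Counterexample: x = -5, y = -2, z = 6. d(x,z) = |-5 - 6|^4.96 = 11^4.96 ≈ 146321.3564, but d(x,y) + d(y,z) = 3^4.96 + 8^4.96 ≈ 232.5527 + 30152.7089 = 30385.2616. Since 146321.3564 > 30385.2616, the triangle inequality is violated.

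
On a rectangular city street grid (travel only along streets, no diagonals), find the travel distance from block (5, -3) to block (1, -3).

Σ|x_i - y_i| = |5 - 1| + |-3 - (-3)| = 4 + 0 = 4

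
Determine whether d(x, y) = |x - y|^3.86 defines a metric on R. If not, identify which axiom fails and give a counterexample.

No. d(x,y) = |x-y|^3.86 fails the triangle inequality since p = 3.86 > 1. Counterexample: x = 1, y = 10, z = 14. d(x,z) = |1 - 14|^3.86 = 13^3.86 ≈ 19944.4167, but d(x,y) + d(y,z) = 9^3.86 + 4^3.86 ≈ 4823.6533 + 210.8393 = 5034.4926. Since 19944.4167 > 5034.4926, the triangle inequality is violated.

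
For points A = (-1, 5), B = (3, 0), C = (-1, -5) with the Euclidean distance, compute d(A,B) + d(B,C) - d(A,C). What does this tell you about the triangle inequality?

d(A,B) = √(4² + 5²) = √41 ≈ 6.4031, d(B,C) = √(4² + 5²) = √41 ≈ 6.4031, d(A,C) = √(0² + 10²) = √100 = 10.
d(A,B) + d(B,C) - d(A,C) = 6.4031 + 6.4031 - 10 = 12.8062 - 10 = 2.8062 (to 4 decimal places). This is ≥ 0, so the triangle inequality holds for these points.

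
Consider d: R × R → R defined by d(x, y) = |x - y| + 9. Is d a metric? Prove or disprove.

No. d fails identity of indiscernibles (specifically d(x,x) = 0): d(-1, -1) = |-1 - (-1)| + 9 = 0 + 9 = 9 ≠ 0.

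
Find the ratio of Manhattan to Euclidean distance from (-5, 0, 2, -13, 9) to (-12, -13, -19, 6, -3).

L1 = |-5 - (-12)| + |0 - (-13)| + |2 - (-19)| + |-13 - 6| + |9 - (-3)| = 7 + 13 + 21 + 19 + 12 = 72
L2 = √(7² + 13² + 21² + 19² + 12²) = √1164 ≈ 34.1174
L1 ≥ L2 always (equality iff movement is along one axis); L1 > L2 here.
Ratio L1/L2 = 72/√1164 ≈ 2.1104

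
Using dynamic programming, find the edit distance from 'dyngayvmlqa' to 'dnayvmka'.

Let D[i][j] be the edit distance between the first i characters of 'dyngayvmlqa' and the first j characters of 'dnayvmka', with D[i][0] = i, D[0][j] = j, and D[i][j] = D[i-1][j-1] if the characters match, else 1 + min(D[i-1][j], D[i][j-1], D[i-1][j-1]). Filling the table (rows: prefixes of 'dyngayvmlqa', columns: prefixes of 'dnayvmka'):
     ε  d  n  a  y  v  m  k  a
  ε  0  1  2  3  4  5  6  7  8
  d  1  0  1  2  3  4  5  6  7
  y  2  1  1  2  2  3  4  5  6
  n  3  2  1  2  3  3  4  5  6
  g  4  3  2  2  3  4  4  5  6
  a  5  4  3  2  3  4  5  5  5
  y  6  5  4  3  2  3  4  5  6
  v  7  6  5  4  3  2  3  4  5
  m  8  7  6  5  4  3  2  3  4
  l  9  8  7  6  5  4  3  3  4
  q 10  9  8  7  6  5  4  4  4
  a 11 10  9  8  7  6  5  5  4
The bottom-right entry gives D[11][8] = 4, so no sequence of fewer than 4 edits works. Backtracking through the table gives one optimal edit sequence (4 edits):
  dyngayvmlqa → dngayvmlqa (del y @2)
  dngayvmlqa → dnayvmlqa (del g @3)
  dnayvmlqa → dnayvmqa (del l @7)
  dnayvmqa → dnayvmka (sub q→k @7)
Edit distance = 4.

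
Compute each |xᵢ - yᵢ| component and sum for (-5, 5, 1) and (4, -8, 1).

Σ|x_i - y_i| = |-5 - 4| + |5 - (-8)| + |1 - 1| = 9 + 13 + 0 = 22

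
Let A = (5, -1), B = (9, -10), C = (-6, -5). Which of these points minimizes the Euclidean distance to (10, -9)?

Distances: d(A) ≈ 9.434, d(B) ≈ 1.4142, d(C) ≈ 16.4924. Nearest: B = (9, -10) with distance 1.4142.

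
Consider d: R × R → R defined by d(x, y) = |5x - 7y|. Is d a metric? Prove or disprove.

No. d fails symmetry: d(7, 3) = |5·7 - 7·3| = |14| = 14, but d(3, 7) = |5·3 - 7·7| = |-34| = 34. Since 14 ≠ 34, d(x,y) ≠ d(y,x) in general.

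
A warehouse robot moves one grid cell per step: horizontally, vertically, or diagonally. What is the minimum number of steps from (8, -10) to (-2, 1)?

max(|x_i - y_i|) = max(|8 - (-2)|, |-10 - 1|) = max(10, 11) = 11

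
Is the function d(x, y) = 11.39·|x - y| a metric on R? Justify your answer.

Yes. Since |x - y| is a metric on R and 11.39 > 0, the positive scalar multiple 11.39·|x - y| is also a metric: scaling by a positive constant preserves non-negativity, identity (d=0 ⟺ |x-y|=0 ⟺ x=y), symmetry, and the triangle inequality.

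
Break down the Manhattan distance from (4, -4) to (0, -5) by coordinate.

Σ|x_i - y_i| = |4 - 0| + |-4 - (-5)| = 4 + 1 = 5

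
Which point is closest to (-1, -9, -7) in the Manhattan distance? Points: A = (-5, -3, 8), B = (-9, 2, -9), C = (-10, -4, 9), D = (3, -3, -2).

Distances: d(A) = 25, d(B) = 21, d(C) = 30, d(D) = 15. Nearest: D = (3, -3, -2) with distance 15.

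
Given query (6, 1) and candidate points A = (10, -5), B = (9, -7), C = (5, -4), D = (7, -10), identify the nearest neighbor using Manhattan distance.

Distances: d(A) = 10, d(B) = 11, d(C) = 6, d(D) = 12. Nearest: C = (5, -4) with distance 6.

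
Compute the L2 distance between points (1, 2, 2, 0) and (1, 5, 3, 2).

(Σ|x_i - y_i|^2)^(1/2) = (|1 - 1|^2 + |2 - 5|^2 + |2 - 3|^2 + |0 - 2|^2)^(1/2)
= (0^2 + 3^2 + 1^2 + 2^2)^(1/2) = (0 + 9 + 1 + 4)^(1/2) = (14)^(1/2) ≈ 3.7417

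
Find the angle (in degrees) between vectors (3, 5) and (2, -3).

With u = (3, 5), v = (2, -3):
u·v = 3·2 + 5·(-3) = 6 + (-15) = -9.
|u| = √(3² + 5²) = √34, |v| = √(2² + (-3)²) = √13, so |u||v| = √(34·13) = √442.
cos θ = (u·v)/(|u||v|) = -9/√442 ≈ -0.428086
θ = arccos(-0.428086) ≈ 115.35°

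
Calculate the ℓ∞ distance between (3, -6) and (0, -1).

max(|x_i - y_i|) = max(|3 - 0|, |-6 - (-1)|) = max(3, 5) = 5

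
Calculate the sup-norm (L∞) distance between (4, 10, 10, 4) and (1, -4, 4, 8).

max(|x_i - y_i|) = max(|4 - 1|, |10 - (-4)|, |10 - 4|, |4 - 8|) = max(3, 14, 6, 4) = 14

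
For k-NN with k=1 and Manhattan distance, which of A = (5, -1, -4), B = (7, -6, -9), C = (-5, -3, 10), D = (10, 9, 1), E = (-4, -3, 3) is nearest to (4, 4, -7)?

Distances: d(A) = 9, d(B) = 15, d(C) = 33, d(D) = 19, d(E) = 25. Nearest: A = (5, -1, -4) with distance 9.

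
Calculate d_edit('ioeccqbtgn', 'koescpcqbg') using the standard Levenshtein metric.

Let D[i][j] be the edit distance between the first i characters of 'ioeccqbtgn' and the first j characters of 'koescpcqbg', with D[i][0] = i, D[0][j] = j, and D[i][j] = D[i-1][j-1] if the characters match, else 1 + min(D[i-1][j], D[i][j-1], D[i-1][j-1]). Filling the table (rows: prefixes of 'ioeccqbtgn', columns: prefixes of 'koescpcqbg'):
     ε  k  o  e  s  c  p  c  q  b  g
  ε  0  1  2  3  4  5  6  7  8  9 10
  i  1  1  2  3  4  5  6  7  8  9 10
  o  2  2  1  2  3  4  5  6  7  8  9
  e  3  3  2  1  2  3  4  5  6  7  8
  c  4  4  3  2  2  2  3  4  5  6  7
  c  5  5  4  3  3  2  3  3  4  5  6
  q  6  6  5  4  4  3  3  4  3  4  5
  b  7  7  6  5  5  4  4  4  4  3  4
  t  8  8  7  6  6  5  5  5  5  4  4
  g  9  9  8  7  7  6  6  6  6  5  4
  n 10 10  9  8  8  7  7  7  7  6  5
The bottom-right entry gives D[10][10] = 5, so no sequence of fewer than 5 edits works. Backtracking through the table gives one optimal edit sequence (5 edits):
  ioeccqbtgn → koeccqbtgn (sub i→k @1)
  koeccqbtgn → koesccqbtgn (ins s @4)
  koesccqbtgn → koescpcqbtgn (ins p @6)
  koescpcqbtgn → koescpcqbgn (del t @10)
  koescpcqbgn → koescpcqbg (del n @11)
Edit distance = 5.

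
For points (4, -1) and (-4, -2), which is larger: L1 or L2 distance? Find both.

L1 = |4 - (-4)| + |-1 - (-2)| = 8 + 1 = 9
L2 = √(8² + 1²) = √65 ≈ 8.0623
L1 ≥ L2 always (equality iff movement is along one axis); L1 > L2 here.
Ratio L1/L2 = 9/√65 ≈ 1.1163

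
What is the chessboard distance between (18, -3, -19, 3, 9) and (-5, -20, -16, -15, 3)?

max(|x_i - y_i|) = max(|18 - (-5)|, |-3 - (-20)|, |-19 - (-16)|, |3 - (-15)|, |9 - 3|) = max(23, 17, 3, 18, 6) = 23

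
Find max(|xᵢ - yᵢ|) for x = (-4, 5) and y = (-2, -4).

max(|x_i - y_i|) = max(|-4 - (-2)|, |5 - (-4)|) = max(2, 9) = 9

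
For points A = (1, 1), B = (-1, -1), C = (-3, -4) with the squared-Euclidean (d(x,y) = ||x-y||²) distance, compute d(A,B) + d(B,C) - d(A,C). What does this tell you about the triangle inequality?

d(A,B) = 2² + 2² = 8, d(B,C) = 2² + 3² = 13, d(A,C) = 4² + 5² = 41.
d(A,B) + d(B,C) - d(A,C) = 8 + 13 - 41 = 21 - 41 = -20. This is < 0, so the triangle inequality FAILS for these points (squared-Euclidean is not a metric).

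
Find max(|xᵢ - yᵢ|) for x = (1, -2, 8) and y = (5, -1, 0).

max(|x_i - y_i|) = max(|1 - 5|, |-2 - (-1)|, |8 - 0|) = max(4, 1, 8) = 8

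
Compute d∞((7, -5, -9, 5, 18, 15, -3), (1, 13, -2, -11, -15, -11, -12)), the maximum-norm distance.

max(|x_i - y_i|) = max(|7 - 1|, |-5 - 13|, |-9 - (-2)|, |5 - (-11)|, |18 - (-15)|, |15 - (-11)|, |-3 - (-12)|) = max(6, 18, 7, 16, 33, 26, 9) = 33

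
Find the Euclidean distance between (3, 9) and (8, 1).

√(Σ(x_i - y_i)²) = √((3 - 8)² + (9 - 1)²)
= √((-5)² + 8²) = √(25 + 64) = √89 ≈ 9.434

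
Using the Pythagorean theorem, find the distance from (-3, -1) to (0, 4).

√(Σ(x_i - y_i)²) = √((-3 - 0)² + (-1 - 4)²)
= √((-3)² + (-5)²) = √(9 + 25) = √34 ≈ 5.831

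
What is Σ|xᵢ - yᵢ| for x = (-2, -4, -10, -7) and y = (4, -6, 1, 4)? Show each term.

Σ|x_i - y_i| = |-2 - 4| + |-4 - (-6)| + |-10 - 1| + |-7 - 4| = 6 + 2 + 11 + 11 = 30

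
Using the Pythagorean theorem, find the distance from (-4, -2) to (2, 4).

√(Σ(x_i - y_i)²) = √((-4 - 2)² + (-2 - 4)²)
= √((-6)² + (-6)²) = √(36 + 36) = √72 ≈ 8.4853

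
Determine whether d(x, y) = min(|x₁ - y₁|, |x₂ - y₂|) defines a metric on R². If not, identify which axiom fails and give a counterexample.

No. d fails identity of indiscernibles: take x = (1, 0) and y = (1, 2). Then d(x,y) = min(|1 - 1|, |0 - 2|) = min(0, 2) = 0, yet x ≠ y.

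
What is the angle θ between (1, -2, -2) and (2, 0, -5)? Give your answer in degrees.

With u = (1, -2, -2), v = (2, 0, -5):
u·v = 1·2 + (-2)·0 + (-2)·(-5) = 2 + 0 + 10 = 12.
|u| = √(1² + (-2)² + (-2)²) = √9, |v| = √(2² + 0² + (-5)²) = √29, so |u||v| = √(9·29) = √261.
cos θ = (u·v)/(|u||v|) = 12/√261 ≈ 0.742781
θ = arccos(0.742781) ≈ 42.03°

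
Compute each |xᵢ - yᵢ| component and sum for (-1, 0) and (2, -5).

Σ|x_i - y_i| = |-1 - 2| + |0 - (-5)| = 3 + 5 = 8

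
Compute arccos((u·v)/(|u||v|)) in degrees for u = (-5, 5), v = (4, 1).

With u = (-5, 5), v = (4, 1):
u·v = (-5)·4 + 5·1 = (-20) + 5 = -15.
|u| = √((-5)² + 5²) = √50, |v| = √(4² + 1²) = √17, so |u||v| = √(50·17) = √850.
cos θ = (u·v)/(|u||v|) = -15/√850 ≈ -0.514496
θ = arccos(-0.514496) ≈ 120.96°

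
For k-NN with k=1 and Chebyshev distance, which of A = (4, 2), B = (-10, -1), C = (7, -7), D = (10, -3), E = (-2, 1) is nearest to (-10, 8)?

Distances: d(A) = 14, d(B) = 9, d(C) = 17, d(D) = 20, d(E) = 8. Nearest: E = (-2, 1) with distance 8.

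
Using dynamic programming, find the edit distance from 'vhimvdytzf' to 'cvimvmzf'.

Let D[i][j] be the edit distance between the first i characters of 'vhimvdytzf' and the first j characters of 'cvimvmzf', with D[i][0] = i, D[0][j] = j, and D[i][j] = D[i-1][j-1] if the characters match, else 1 + min(D[i-1][j], D[i][j-1], D[i-1][j-1]). Filling the table (rows: prefixes of 'vhimvdytzf', columns: prefixes of 'cvimvmzf'):
     ε  c  v  i  m  v  m  z  f
  ε  0  1  2  3  4  5  6  7  8
  v  1  1  1  2  3  4  5  6  7
  h  2  2  2  2  3  4  5  6  7
  i  3  3  3  2  3  4  5  6  7
  m  4  4  4  3  2  3  4  5  6
  v  5  5  4  4  3  2  3  4  5
  d  6  6  5  5  4  3  3  4  5
  y  7  7  6  6  5  4  4  4  5
  t  8  8  7  7  6  5  5  5  5
  z  9  9  8  8  7  6  6  5  6
  f 10 10  9  9  8  7  7  6  5
The bottom-right entry gives D[10][8] = 5, so no sequence of fewer than 5 edits works. Backtracking through the table gives one optimal edit sequence (5 edits):
  vhimvdytzf → chimvdytzf (sub v→c @1)
  chimvdytzf → cvimvdytzf (sub h→v @2)
  cvimvdytzf → cvimvytzf (del d @6)
  cvimvytzf → cvimvtzf (del y @6)
  cvimvtzf → cvimvmzf (sub t→m @6)
Edit distance = 5.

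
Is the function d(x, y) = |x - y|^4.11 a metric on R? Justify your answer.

No. d(x,y) = |x-y|^4.11 fails the triangle inequality since p = 4.11 > 1. Counterexample: x = -1, y = 1, z = 13. d(x,z) = |-1 - 13|^4.11 = 14^4.11 ≈ 51355.4131, but d(x,y) + d(y,z) = 2^4.11 + 12^4.11 ≈ 17.2677 + 27254.293 = 27271.5607. Since 51355.4131 > 27271.5607, the triangle inequality is violated.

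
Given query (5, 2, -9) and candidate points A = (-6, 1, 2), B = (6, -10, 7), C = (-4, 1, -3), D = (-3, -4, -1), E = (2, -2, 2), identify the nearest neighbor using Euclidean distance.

Distances: d(A) ≈ 15.5885, d(B) ≈ 20.025, d(C) ≈ 10.8628, d(D) ≈ 12.8062, d(E) ≈ 12.083. Nearest: C = (-4, 1, -3) with distance 10.8628.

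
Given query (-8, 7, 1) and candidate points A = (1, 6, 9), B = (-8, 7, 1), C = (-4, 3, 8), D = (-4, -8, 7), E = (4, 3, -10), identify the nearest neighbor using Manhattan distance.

Distances: d(A) = 18, d(B) = 0, d(C) = 15, d(D) = 25, d(E) = 27. Nearest: B = (-8, 7, 1) with distance 0.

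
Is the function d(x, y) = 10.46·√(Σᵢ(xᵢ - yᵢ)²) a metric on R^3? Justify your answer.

Yes. The L2 (Euclidean) norm induces a metric on R^3, and multiplying a metric by a positive constant 10.46 > 0 preserves all four axioms: non-negativity (10.46·||x-y|| ≥ 0), identity (10.46·||x-y|| = 0 ⟺ ||x-y|| = 0 ⟺ x = y), symmetry (||x-y|| = ||y-x||), and the triangle inequality (10.46·||x-z|| ≤ 10.46·||x-y|| + 10.46·||y-z||). So d is a metric.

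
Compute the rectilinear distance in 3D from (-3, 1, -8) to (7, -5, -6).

Σ|x_i - y_i| = |-3 - 7| + |1 - (-5)| + |-8 - (-6)| = 10 + 6 + 2 = 18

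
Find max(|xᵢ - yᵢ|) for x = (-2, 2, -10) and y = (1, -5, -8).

max(|x_i - y_i|) = max(|-2 - 1|, |2 - (-5)|, |-10 - (-8)|) = max(3, 7, 2) = 7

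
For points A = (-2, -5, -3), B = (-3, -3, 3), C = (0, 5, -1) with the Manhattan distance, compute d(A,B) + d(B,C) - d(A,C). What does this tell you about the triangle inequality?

d(A,B) = 1 + 2 + 6 = 9, d(B,C) = 3 + 8 + 4 = 15, d(A,C) = 2 + 10 + 2 = 14.
d(A,B) + d(B,C) - d(A,C) = 9 + 15 - 14 = 24 - 14 = 10. This is ≥ 0, so the triangle inequality holds for these points.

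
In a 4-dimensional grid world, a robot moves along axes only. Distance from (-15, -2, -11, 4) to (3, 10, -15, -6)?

Σ|x_i - y_i| = |-15 - 3| + |-2 - 10| + |-11 - (-15)| + |4 - (-6)| = 18 + 12 + 4 + 10 = 44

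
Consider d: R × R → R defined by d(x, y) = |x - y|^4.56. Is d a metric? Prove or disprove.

No. d(x,y) = |x-y|^4.56 fails the triangle inequality since p = 4.56 > 1. Counterexample: x = -1, y = 2, z = 12. d(x,z) = |-1 - 12|^4.56 = 13^4.56 ≈ 120110.6968, but d(x,y) + d(y,z) = 3^4.56 + 10^4.56 ≈ 149.8556 + 36307.8055 = 36457.6611. Since 120110.6968 > 36457.6611, the triangle inequality is violated.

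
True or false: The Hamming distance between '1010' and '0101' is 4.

Differing positions: 1, 2, 3, 4. Hamming distance = 4, so the claim is true.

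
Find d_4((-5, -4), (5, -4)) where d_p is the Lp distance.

(Σ|x_i - y_i|^4)^(1/4) = (|-5 - 5|^4 + |-4 - (-4)|^4)^(1/4)
= (10^4 + 0^4)^(1/4) = (10000 + 0)^(1/4) = (10000)^(1/4) = 10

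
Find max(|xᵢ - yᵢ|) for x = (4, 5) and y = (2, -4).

max(|x_i - y_i|) = max(|4 - 2|, |5 - (-4)|) = max(2, 9) = 9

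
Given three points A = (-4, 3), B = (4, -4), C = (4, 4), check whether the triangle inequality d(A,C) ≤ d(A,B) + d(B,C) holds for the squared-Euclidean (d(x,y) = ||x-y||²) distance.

d(A,B) = 8² + 7² = 113, d(B,C) = 0² + 8² = 64, d(A,C) = 8² + 1² = 65.
d(A,C) = 65 ≤ 113 + 64 = 177. Triangle inequality is satisfied.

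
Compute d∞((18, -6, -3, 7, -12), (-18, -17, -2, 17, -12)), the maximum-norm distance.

max(|x_i - y_i|) = max(|18 - (-18)|, |-6 - (-17)|, |-3 - (-2)|, |7 - 17|, |-12 - (-12)|) = max(36, 11, 1, 10, 0) = 36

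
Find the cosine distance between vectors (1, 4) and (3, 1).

With u = (1, 4), v = (3, 1):
u·v = 1·3 + 4·1 = 3 + 4 = 7.
|u| = √(1² + 4²) = √17, |v| = √(3² + 1²) = √10, so |u||v| = √(17·10) = √170.
cos θ = (u·v)/(|u||v|) = 7/√170 ≈ 0.5369
Cosine distance = 1 - cos θ ≈ 1 - 0.5369 = 0.4631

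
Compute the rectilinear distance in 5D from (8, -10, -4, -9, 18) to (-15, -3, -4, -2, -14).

Σ|x_i - y_i| = |8 - (-15)| + |-10 - (-3)| + |-4 - (-4)| + |-9 - (-2)| + |18 - (-14)| = 23 + 7 + 0 + 7 + 32 = 69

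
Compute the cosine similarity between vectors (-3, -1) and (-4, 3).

With u = (-3, -1), v = (-4, 3):
u·v = (-3)·(-4) + (-1)·3 = 12 + (-3) = 9.
|u| = √((-3)² + (-1)²) = √10, |v| = √((-4)² + 3²) = √25, so |u||v| = √(10·25) = √250.
cos θ = (u·v)/(|u||v|) = 9/√250 ≈ 0.5692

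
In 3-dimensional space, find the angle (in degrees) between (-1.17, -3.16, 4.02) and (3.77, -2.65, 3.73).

With u = (-1.17, -3.16, 4.02), v = (3.77, -2.65, 3.73):
u·v = (-1.17)·3.77 + (-3.16)·(-2.65) + 4.02·3.73 = (-4.4109) + 8.374 + 14.9946 = 18.9577.
|u| = √((-1.17)² + (-3.16)² + 4.02²) = √(1.3689 + 9.9856 + 16.1604) = √27.5149, |v| = √(3.77² + (-2.65)² + 3.73²) = √(14.2129 + 7.0225 + 13.9129) = √35.1483.
cos θ = (u·v)/(|u||v|) = 18.9577/(√27.5149·√35.1483) ≈ 0.609606
θ = arccos(0.609606) ≈ 52.44°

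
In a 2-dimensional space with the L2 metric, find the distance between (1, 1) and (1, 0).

(Σ|x_i - y_i|^2)^(1/2) = (|1 - 1|^2 + |1 - 0|^2)^(1/2)
= (0^2 + 1^2)^(1/2) = (0 + 1)^(1/2) = (1)^(1/2) = 1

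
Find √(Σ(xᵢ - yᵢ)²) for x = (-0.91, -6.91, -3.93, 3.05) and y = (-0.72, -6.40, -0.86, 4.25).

√(Σ(x_i - y_i)²) = √((-0.91 - (-0.72))² + (-6.91 - (-6.4))² + (-3.93 - (-0.86))² + (3.05 - 4.25)²)
= √((-0.19)² + (-0.51)² + (-3.07)² + (-1.2)²) = √(0.0361 + 0.2601 + 9.4249 + 1.44) = √11.1611 ≈ 3.3408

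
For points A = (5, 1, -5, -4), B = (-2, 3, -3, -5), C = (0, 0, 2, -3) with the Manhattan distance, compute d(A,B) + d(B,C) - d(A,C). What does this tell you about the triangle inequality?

d(A,B) = 7 + 2 + 2 + 1 = 12, d(B,C) = 2 + 3 + 5 + 2 = 12, d(A,C) = 5 + 1 + 7 + 1 = 14.
d(A,B) + d(B,C) - d(A,C) = 12 + 12 - 14 = 24 - 14 = 10. This is ≥ 0, so the triangle inequality holds for these points.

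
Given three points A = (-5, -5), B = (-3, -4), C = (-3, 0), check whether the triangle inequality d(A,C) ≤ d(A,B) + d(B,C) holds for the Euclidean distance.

d(A,B) = √(2² + 1²) = √5 ≈ 2.2361, d(B,C) = √(0² + 4²) = √16 = 4, d(A,C) = √(2² + 5²) = √29 ≈ 5.3852.
d(A,C) ≈ 5.3852 ≤ 2.2361 + 4 = 6.2361. Triangle inequality is satisfied.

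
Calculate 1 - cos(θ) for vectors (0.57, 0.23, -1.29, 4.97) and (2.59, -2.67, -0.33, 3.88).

With u = (0.57, 0.23, -1.29, 4.97), v = (2.59, -2.67, -0.33, 3.88):
u·v = 0.57·2.59 + 0.23·(-2.67) + (-1.29)·(-0.33) + 4.97·3.88 = 1.4763 + (-0.6141) + 0.4257 + 19.2836 = 20.5715.
|u| = √(0.57² + 0.23² + (-1.29)² + 4.97²) = √(0.3249 + 0.0529 + 1.6641 + 24.7009) = √26.7428, |v| = √(2.59² + (-2.67)² + (-0.33)² + 3.88²) = √(6.7081 + 7.1289 + 0.1089 + 15.0544) = √29.0003.
cos θ = (u·v)/(|u||v|) = 20.5715/(√26.7428·√29.0003) ≈ 0.7387
Cosine distance = 1 - cos θ ≈ 1 - 0.7387 = 0.2613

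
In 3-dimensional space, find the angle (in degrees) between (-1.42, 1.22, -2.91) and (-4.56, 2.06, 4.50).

With u = (-1.42, 1.22, -2.91), v = (-4.56, 2.06, 4.50):
u·v = (-1.42)·(-4.56) + 1.22·2.06 + (-2.91)·4.5 = 6.4752 + 2.5132 + (-13.095) = -4.1066.
|u| = √((-1.42)² + 1.22² + (-2.91)²) = √(2.0164 + 1.4884 + 8.4681) = √11.9729, |v| = √((-4.56)² + 2.06² + 4.5²) = √(20.7936 + 4.2436 + 20.25) = √45.2872.
cos θ = (u·v)/(|u||v|) = -4.1066/(√11.9729·√45.2872) ≈ -0.176358
θ = arccos(-0.176358) ≈ 100.16°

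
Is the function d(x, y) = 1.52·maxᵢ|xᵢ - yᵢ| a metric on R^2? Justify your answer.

Yes. The L∞ (Chebyshev) norm induces a metric on R^2, and multiplying a metric by a positive constant 1.52 > 0 preserves all four axioms: non-negativity (1.52·||x-y|| ≥ 0), identity (1.52·||x-y|| = 0 ⟺ ||x-y|| = 0 ⟺ x = y), symmetry (||x-y|| = ||y-x||), and the triangle inequality (1.52·||x-z|| ≤ 1.52·||x-y|| + 1.52·||y-z||). So d is a metric.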